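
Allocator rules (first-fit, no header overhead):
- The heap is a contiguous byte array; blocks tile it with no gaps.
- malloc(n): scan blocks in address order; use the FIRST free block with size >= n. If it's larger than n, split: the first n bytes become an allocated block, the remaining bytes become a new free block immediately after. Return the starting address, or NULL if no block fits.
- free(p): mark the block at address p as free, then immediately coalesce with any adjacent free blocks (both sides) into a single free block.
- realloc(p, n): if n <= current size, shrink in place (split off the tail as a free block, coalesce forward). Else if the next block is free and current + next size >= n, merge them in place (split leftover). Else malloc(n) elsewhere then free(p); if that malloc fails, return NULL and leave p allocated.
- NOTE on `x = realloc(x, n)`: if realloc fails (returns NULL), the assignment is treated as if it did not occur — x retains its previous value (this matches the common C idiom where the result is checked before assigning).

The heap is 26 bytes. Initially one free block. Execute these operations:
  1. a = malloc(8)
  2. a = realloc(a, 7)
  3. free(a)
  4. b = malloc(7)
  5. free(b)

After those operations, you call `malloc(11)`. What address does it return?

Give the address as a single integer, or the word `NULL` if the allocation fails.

Op 1: a = malloc(8) -> a = 0; heap: [0-7 ALLOC][8-25 FREE]
Op 2: a = realloc(a, 7) -> a = 0; heap: [0-6 ALLOC][7-25 FREE]
Op 3: free(a) -> (freed a); heap: [0-25 FREE]
Op 4: b = malloc(7) -> b = 0; heap: [0-6 ALLOC][7-25 FREE]
Op 5: free(b) -> (freed b); heap: [0-25 FREE]
malloc(11): first-fit scan over [0-25 FREE] -> 0

Answer: 0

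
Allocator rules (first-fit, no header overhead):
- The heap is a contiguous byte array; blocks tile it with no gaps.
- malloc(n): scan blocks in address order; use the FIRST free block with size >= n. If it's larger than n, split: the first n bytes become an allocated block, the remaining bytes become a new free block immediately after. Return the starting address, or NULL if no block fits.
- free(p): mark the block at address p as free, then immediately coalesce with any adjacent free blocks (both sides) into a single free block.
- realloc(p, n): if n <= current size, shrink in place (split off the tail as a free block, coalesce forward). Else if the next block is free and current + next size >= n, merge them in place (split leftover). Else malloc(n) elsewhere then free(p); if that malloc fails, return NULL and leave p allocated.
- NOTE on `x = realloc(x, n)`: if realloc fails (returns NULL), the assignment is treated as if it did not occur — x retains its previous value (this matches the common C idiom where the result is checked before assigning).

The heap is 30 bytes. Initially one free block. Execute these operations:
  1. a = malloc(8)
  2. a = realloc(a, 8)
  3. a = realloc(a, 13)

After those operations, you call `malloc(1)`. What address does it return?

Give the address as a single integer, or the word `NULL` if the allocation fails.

Answer: 13

Derivation:
Op 1: a = malloc(8) -> a = 0; heap: [0-7 ALLOC][8-29 FREE]
Op 2: a = realloc(a, 8) -> a = 0; heap: [0-7 ALLOC][8-29 FREE]
Op 3: a = realloc(a, 13) -> a = 0; heap: [0-12 ALLOC][13-29 FREE]
malloc(1): first-fit scan over [0-12 ALLOC][13-29 FREE] -> 13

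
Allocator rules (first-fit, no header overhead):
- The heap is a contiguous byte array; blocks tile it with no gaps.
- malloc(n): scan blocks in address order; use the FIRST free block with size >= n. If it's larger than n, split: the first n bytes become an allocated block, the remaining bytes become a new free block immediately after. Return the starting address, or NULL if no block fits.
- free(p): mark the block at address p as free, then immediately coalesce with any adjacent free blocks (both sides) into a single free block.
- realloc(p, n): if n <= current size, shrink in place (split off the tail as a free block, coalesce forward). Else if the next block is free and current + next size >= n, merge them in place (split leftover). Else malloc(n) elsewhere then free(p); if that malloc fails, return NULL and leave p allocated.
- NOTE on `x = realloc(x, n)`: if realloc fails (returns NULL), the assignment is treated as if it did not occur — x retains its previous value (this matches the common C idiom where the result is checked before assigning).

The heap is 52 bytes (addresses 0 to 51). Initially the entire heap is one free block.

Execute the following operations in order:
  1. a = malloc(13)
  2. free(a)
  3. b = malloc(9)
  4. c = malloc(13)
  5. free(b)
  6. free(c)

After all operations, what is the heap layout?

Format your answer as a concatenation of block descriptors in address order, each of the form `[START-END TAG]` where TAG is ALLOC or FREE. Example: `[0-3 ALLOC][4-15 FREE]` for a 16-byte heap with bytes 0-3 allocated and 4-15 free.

Answer: [0-51 FREE]

Derivation:
Op 1: a = malloc(13) -> a = 0; heap: [0-12 ALLOC][13-51 FREE]
Op 2: free(a) -> (freed a); heap: [0-51 FREE]
Op 3: b = malloc(9) -> b = 0; heap: [0-8 ALLOC][9-51 FREE]
Op 4: c = malloc(13) -> c = 9; heap: [0-8 ALLOC][9-21 ALLOC][22-51 FREE]
Op 5: free(b) -> (freed b); heap: [0-8 FREE][9-21 ALLOC][22-51 FREE]
Op 6: free(c) -> (freed c); heap: [0-51 FREE]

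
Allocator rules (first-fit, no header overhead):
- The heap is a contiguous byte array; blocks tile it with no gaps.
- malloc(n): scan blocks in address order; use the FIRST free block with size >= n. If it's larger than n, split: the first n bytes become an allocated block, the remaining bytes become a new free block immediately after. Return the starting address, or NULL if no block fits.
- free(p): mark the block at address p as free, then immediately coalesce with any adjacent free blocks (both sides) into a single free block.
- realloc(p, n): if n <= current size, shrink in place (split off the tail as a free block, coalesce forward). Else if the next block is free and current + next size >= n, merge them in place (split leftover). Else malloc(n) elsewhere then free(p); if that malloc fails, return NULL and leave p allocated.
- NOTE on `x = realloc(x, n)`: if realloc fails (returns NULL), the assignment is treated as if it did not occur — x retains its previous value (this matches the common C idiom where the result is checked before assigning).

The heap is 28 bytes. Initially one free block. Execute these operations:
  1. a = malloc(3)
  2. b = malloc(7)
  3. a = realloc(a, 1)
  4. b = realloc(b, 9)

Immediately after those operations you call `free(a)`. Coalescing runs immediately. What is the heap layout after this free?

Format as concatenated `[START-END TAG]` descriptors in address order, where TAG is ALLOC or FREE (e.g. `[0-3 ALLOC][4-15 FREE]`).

Op 1: a = malloc(3) -> a = 0; heap: [0-2 ALLOC][3-27 FREE]
Op 2: b = malloc(7) -> b = 3; heap: [0-2 ALLOC][3-9 ALLOC][10-27 FREE]
Op 3: a = realloc(a, 1) -> a = 0; heap: [0-0 ALLOC][1-2 FREE][3-9 ALLOC][10-27 FREE]
Op 4: b = realloc(b, 9) -> b = 3; heap: [0-0 ALLOC][1-2 FREE][3-11 ALLOC][12-27 FREE]
free(a): a = 0 -> block [0-0 ALLOC]; mark free, coalesce with adjacent free neighbors -> [0-2 FREE][3-11 ALLOC][12-27 FREE]

Answer: [0-2 FREE][3-11 ALLOC][12-27 FREE]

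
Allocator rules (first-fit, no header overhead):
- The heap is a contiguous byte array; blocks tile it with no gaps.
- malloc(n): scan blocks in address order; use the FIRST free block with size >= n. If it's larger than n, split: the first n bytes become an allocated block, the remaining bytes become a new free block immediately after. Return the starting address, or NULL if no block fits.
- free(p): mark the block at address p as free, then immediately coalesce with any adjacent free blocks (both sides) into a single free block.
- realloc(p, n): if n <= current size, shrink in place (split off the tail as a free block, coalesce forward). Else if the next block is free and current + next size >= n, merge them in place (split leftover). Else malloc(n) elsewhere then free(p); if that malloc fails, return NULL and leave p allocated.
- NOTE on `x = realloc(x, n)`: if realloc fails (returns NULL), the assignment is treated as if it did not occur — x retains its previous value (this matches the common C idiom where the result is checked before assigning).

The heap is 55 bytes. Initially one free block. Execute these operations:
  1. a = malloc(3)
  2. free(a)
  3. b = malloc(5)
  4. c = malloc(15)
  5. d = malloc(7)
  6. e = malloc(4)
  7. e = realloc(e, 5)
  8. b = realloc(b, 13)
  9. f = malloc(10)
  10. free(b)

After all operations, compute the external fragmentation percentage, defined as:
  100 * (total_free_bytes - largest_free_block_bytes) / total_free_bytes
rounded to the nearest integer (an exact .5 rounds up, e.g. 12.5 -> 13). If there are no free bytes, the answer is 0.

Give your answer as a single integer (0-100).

Answer: 28

Derivation:
Op 1: a = malloc(3) -> a = 0; heap: [0-2 ALLOC][3-54 FREE]
Op 2: free(a) -> (freed a); heap: [0-54 FREE]
Op 3: b = malloc(5) -> b = 0; heap: [0-4 ALLOC][5-54 FREE]
Op 4: c = malloc(15) -> c = 5; heap: [0-4 ALLOC][5-19 ALLOC][20-54 FREE]
Op 5: d = malloc(7) -> d = 20; heap: [0-4 ALLOC][5-19 ALLOC][20-26 ALLOC][27-54 FREE]
Op 6: e = malloc(4) -> e = 27; heap: [0-4 ALLOC][5-19 ALLOC][20-26 ALLOC][27-30 ALLOC][31-54 FREE]
Op 7: e = realloc(e, 5) -> e = 27; heap: [0-4 ALLOC][5-19 ALLOC][20-26 ALLOC][27-31 ALLOC][32-54 FREE]
Op 8: b = realloc(b, 13) -> b = 32; heap: [0-4 FREE][5-19 ALLOC][20-26 ALLOC][27-31 ALLOC][32-44 ALLOC][45-54 FREE]
Op 9: f = malloc(10) -> f = 45; heap: [0-4 FREE][5-19 ALLOC][20-26 ALLOC][27-31 ALLOC][32-44 ALLOC][45-54 ALLOC]
Op 10: free(b) -> (freed b); heap: [0-4 FREE][5-19 ALLOC][20-26 ALLOC][27-31 ALLOC][32-44 FREE][45-54 ALLOC]
Free blocks: [5 13] total_free=18 largest=13 -> 100*(18-13)/18 = 500/18 ≈ 27.778 -> rounds to 28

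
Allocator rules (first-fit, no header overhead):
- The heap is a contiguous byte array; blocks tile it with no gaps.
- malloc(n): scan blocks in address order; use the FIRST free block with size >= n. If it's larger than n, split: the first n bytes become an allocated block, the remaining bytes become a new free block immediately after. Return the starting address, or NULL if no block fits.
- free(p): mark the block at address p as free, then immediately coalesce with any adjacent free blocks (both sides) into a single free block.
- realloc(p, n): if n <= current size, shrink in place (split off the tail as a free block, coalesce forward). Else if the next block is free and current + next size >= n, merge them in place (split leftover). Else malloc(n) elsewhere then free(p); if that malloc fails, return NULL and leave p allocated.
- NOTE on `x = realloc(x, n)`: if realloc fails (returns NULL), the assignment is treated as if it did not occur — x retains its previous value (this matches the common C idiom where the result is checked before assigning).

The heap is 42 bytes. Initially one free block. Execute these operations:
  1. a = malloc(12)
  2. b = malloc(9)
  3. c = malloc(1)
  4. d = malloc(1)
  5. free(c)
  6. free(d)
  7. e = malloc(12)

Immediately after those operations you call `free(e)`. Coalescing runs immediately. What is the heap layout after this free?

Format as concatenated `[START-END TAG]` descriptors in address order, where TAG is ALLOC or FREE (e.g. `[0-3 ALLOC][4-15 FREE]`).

Answer: [0-11 ALLOC][12-20 ALLOC][21-41 FREE]

Derivation:
Op 1: a = malloc(12) -> a = 0; heap: [0-11 ALLOC][12-41 FREE]
Op 2: b = malloc(9) -> b = 12; heap: [0-11 ALLOC][12-20 ALLOC][21-41 FREE]
Op 3: c = malloc(1) -> c = 21; heap: [0-11 ALLOC][12-20 ALLOC][21-21 ALLOC][22-41 FREE]
Op 4: d = malloc(1) -> d = 22; heap: [0-11 ALLOC][12-20 ALLOC][21-21 ALLOC][22-22 ALLOC][23-41 FREE]
Op 5: free(c) -> (freed c); heap: [0-11 ALLOC][12-20 ALLOC][21-21 FREE][22-22 ALLOC][23-41 FREE]
Op 6: free(d) -> (freed d); heap: [0-11 ALLOC][12-20 ALLOC][21-41 FREE]
Op 7: e = malloc(12) -> e = 21; heap: [0-11 ALLOC][12-20 ALLOC][21-32 ALLOC][33-41 FREE]
free(e): e = 21 -> block [21-32 ALLOC]; mark free, coalesce with adjacent free neighbors -> [0-11 ALLOC][12-20 ALLOC][21-41 FREE]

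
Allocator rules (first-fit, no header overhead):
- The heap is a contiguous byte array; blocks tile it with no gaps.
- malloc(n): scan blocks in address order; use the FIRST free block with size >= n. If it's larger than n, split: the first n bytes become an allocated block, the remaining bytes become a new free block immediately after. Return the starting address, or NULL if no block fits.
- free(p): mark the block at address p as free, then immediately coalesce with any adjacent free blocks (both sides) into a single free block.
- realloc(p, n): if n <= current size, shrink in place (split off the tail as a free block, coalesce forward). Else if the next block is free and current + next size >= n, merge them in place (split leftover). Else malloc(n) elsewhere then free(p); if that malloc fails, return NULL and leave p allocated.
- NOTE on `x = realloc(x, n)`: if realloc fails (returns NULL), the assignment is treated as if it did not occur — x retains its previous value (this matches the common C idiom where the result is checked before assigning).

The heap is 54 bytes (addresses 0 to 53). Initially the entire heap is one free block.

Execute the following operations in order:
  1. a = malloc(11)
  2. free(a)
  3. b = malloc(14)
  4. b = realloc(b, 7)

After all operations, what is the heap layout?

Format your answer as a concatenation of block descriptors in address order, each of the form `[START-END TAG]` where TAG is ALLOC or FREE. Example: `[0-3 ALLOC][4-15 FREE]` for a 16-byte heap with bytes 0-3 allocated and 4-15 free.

Op 1: a = malloc(11) -> a = 0; heap: [0-10 ALLOC][11-53 FREE]
Op 2: free(a) -> (freed a); heap: [0-53 FREE]
Op 3: b = malloc(14) -> b = 0; heap: [0-13 ALLOC][14-53 FREE]
Op 4: b = realloc(b, 7) -> b = 0; heap: [0-6 ALLOC][7-53 FREE]

Answer: [0-6 ALLOC][7-53 FREE]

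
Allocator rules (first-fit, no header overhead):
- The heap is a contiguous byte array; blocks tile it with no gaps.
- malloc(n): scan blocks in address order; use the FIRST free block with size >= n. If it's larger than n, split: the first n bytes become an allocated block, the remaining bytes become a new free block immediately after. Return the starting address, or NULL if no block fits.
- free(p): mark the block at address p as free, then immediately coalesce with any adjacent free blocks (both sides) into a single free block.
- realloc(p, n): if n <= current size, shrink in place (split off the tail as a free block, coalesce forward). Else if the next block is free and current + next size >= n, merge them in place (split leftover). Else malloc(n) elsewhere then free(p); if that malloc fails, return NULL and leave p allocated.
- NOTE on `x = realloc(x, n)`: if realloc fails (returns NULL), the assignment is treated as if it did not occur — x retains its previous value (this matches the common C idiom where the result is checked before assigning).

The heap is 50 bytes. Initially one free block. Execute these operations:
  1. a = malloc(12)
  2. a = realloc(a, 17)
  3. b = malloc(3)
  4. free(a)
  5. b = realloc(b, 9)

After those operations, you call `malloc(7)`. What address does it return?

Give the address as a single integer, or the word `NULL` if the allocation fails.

Answer: 0

Derivation:
Op 1: a = malloc(12) -> a = 0; heap: [0-11 ALLOC][12-49 FREE]
Op 2: a = realloc(a, 17) -> a = 0; heap: [0-16 ALLOC][17-49 FREE]
Op 3: b = malloc(3) -> b = 17; heap: [0-16 ALLOC][17-19 ALLOC][20-49 FREE]
Op 4: free(a) -> (freed a); heap: [0-16 FREE][17-19 ALLOC][20-49 FREE]
Op 5: b = realloc(b, 9) -> b = 17; heap: [0-16 FREE][17-25 ALLOC][26-49 FREE]
malloc(7): first-fit scan over [0-16 FREE][17-25 ALLOC][26-49 FREE] -> 0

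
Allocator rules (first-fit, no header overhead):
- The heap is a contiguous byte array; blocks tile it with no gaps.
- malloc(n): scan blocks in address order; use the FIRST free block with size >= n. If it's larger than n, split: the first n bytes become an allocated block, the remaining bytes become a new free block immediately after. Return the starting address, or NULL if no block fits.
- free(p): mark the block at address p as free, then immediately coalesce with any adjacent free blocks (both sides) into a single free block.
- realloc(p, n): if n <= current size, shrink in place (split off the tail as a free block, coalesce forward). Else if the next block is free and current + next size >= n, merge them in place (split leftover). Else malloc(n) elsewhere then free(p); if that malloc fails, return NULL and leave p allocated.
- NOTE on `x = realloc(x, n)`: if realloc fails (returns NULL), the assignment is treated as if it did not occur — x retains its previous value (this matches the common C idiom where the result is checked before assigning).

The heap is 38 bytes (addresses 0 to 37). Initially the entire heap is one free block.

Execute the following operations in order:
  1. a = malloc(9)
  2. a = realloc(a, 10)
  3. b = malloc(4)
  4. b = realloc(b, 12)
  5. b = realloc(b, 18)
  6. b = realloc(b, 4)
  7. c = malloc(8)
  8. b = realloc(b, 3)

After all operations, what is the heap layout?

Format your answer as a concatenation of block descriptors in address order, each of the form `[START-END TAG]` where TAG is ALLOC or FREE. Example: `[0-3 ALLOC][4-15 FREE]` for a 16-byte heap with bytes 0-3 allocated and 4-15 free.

Answer: [0-9 ALLOC][10-12 ALLOC][13-13 FREE][14-21 ALLOC][22-37 FREE]

Derivation:
Op 1: a = malloc(9) -> a = 0; heap: [0-8 ALLOC][9-37 FREE]
Op 2: a = realloc(a, 10) -> a = 0; heap: [0-9 ALLOC][10-37 FREE]
Op 3: b = malloc(4) -> b = 10; heap: [0-9 ALLOC][10-13 ALLOC][14-37 FREE]
Op 4: b = realloc(b, 12) -> b = 10; heap: [0-9 ALLOC][10-21 ALLOC][22-37 FREE]
Op 5: b = realloc(b, 18) -> b = 10; heap: [0-9 ALLOC][10-27 ALLOC][28-37 FREE]
Op 6: b = realloc(b, 4) -> b = 10; heap: [0-9 ALLOC][10-13 ALLOC][14-37 FREE]
Op 7: c = malloc(8) -> c = 14; heap: [0-9 ALLOC][10-13 ALLOC][14-21 ALLOC][22-37 FREE]
Op 8: b = realloc(b, 3) -> b = 10; heap: [0-9 ALLOC][10-12 ALLOC][13-13 FREE][14-21 ALLOC][22-37 FREE]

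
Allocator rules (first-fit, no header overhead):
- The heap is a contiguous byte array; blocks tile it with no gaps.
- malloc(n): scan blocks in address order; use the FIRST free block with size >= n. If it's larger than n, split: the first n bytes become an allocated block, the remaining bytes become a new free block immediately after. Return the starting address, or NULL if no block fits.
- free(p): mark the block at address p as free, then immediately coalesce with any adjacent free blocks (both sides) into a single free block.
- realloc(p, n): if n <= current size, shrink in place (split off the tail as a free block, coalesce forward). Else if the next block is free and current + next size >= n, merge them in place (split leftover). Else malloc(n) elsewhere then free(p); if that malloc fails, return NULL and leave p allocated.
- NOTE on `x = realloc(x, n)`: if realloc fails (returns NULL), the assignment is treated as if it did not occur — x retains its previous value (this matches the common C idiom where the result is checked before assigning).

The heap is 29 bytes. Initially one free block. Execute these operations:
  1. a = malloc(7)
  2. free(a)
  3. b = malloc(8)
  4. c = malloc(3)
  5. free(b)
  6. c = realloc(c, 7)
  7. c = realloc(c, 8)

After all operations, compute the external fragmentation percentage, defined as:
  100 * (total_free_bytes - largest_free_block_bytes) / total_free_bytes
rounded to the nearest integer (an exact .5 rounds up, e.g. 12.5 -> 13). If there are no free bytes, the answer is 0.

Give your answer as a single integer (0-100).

Op 1: a = malloc(7) -> a = 0; heap: [0-6 ALLOC][7-28 FREE]
Op 2: free(a) -> (freed a); heap: [0-28 FREE]
Op 3: b = malloc(8) -> b = 0; heap: [0-7 ALLOC][8-28 FREE]
Op 4: c = malloc(3) -> c = 8; heap: [0-7 ALLOC][8-10 ALLOC][11-28 FREE]
Op 5: free(b) -> (freed b); heap: [0-7 FREE][8-10 ALLOC][11-28 FREE]
Op 6: c = realloc(c, 7) -> c = 8; heap: [0-7 FREE][8-14 ALLOC][15-28 FREE]
Op 7: c = realloc(c, 8) -> c = 8; heap: [0-7 FREE][8-15 ALLOC][16-28 FREE]
Free blocks: [8 13] total_free=21 largest=13 -> 100*(21-13)/21 = 800/21 ≈ 38.095 -> rounds to 38

Answer: 38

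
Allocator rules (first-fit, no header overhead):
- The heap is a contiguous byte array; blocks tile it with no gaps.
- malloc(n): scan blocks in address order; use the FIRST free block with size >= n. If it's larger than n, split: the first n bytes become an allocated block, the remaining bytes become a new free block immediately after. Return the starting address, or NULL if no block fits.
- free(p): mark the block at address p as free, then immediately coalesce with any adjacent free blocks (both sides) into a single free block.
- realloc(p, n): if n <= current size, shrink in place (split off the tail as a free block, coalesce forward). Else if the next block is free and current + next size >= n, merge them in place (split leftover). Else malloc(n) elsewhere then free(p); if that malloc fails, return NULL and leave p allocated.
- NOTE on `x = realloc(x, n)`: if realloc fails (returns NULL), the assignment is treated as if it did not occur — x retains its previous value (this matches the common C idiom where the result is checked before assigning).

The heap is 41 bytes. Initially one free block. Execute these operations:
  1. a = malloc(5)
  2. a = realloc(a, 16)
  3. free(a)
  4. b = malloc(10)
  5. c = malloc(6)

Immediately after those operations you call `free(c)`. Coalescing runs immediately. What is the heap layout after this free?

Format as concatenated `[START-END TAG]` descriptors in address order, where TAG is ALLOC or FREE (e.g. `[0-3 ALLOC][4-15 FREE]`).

Op 1: a = malloc(5) -> a = 0; heap: [0-4 ALLOC][5-40 FREE]
Op 2: a = realloc(a, 16) -> a = 0; heap: [0-15 ALLOC][16-40 FREE]
Op 3: free(a) -> (freed a); heap: [0-40 FREE]
Op 4: b = malloc(10) -> b = 0; heap: [0-9 ALLOC][10-40 FREE]
Op 5: c = malloc(6) -> c = 10; heap: [0-9 ALLOC][10-15 ALLOC][16-40 FREE]
free(c): c = 10 -> block [10-15 ALLOC]; mark free, coalesce with adjacent free neighbors -> [0-9 ALLOC][10-40 FREE]

Answer: [0-9 ALLOC][10-40 FREE]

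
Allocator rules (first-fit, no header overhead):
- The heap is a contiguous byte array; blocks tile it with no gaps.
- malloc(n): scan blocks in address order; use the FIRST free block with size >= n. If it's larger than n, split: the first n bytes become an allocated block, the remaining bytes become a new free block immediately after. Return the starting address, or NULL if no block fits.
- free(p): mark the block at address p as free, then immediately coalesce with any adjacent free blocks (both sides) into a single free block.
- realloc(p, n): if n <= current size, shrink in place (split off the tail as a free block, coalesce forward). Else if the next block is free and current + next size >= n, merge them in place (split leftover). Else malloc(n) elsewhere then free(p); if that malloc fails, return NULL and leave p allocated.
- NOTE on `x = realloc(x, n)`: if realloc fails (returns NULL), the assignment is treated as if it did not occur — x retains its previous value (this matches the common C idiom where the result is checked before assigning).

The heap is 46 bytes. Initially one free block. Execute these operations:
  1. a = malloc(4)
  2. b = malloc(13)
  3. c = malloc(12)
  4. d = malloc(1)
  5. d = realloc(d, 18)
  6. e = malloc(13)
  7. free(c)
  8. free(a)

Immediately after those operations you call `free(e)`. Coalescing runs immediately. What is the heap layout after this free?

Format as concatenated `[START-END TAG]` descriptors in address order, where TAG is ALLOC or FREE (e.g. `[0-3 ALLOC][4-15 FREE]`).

Answer: [0-3 FREE][4-16 ALLOC][17-28 FREE][29-29 ALLOC][30-45 FREE]

Derivation:
Op 1: a = malloc(4) -> a = 0; heap: [0-3 ALLOC][4-45 FREE]
Op 2: b = malloc(13) -> b = 4; heap: [0-3 ALLOC][4-16 ALLOC][17-45 FREE]
Op 3: c = malloc(12) -> c = 17; heap: [0-3 ALLOC][4-16 ALLOC][17-28 ALLOC][29-45 FREE]
Op 4: d = malloc(1) -> d = 29; heap: [0-3 ALLOC][4-16 ALLOC][17-28 ALLOC][29-29 ALLOC][30-45 FREE]
Op 5: d = realloc(d, 18) -> NULL (d unchanged); heap: [0-3 ALLOC][4-16 ALLOC][17-28 ALLOC][29-29 ALLOC][30-45 FREE]
Op 6: e = malloc(13) -> e = 30; heap: [0-3 ALLOC][4-16 ALLOC][17-28 ALLOC][29-29 ALLOC][30-42 ALLOC][43-45 FREE]
Op 7: free(c) -> (freed c); heap: [0-3 ALLOC][4-16 ALLOC][17-28 FREE][29-29 ALLOC][30-42 ALLOC][43-45 FREE]
Op 8: free(a) -> (freed a); heap: [0-3 FREE][4-16 ALLOC][17-28 FREE][29-29 ALLOC][30-42 ALLOC][43-45 FREE]
free(e): e = 30 -> block [30-42 ALLOC]; mark free, coalesce with adjacent free neighbors -> [0-3 FREE][4-16 ALLOC][17-28 FREE][29-29 ALLOC][30-45 FREE]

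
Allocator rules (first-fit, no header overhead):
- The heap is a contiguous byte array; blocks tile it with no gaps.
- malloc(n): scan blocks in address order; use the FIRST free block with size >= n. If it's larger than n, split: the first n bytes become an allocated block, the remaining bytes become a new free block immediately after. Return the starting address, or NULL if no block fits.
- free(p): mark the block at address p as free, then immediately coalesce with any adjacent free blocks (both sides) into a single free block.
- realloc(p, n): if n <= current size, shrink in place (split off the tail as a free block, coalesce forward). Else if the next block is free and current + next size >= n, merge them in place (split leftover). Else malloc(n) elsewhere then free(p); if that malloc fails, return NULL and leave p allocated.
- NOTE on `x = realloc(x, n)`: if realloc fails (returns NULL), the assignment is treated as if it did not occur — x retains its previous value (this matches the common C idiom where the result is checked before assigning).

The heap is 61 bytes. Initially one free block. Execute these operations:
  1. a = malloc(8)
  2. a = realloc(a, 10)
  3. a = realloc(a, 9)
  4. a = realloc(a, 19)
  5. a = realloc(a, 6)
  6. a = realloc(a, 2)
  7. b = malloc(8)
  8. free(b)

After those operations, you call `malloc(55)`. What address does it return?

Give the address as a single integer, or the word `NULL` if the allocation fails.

Answer: 2

Derivation:
Op 1: a = malloc(8) -> a = 0; heap: [0-7 ALLOC][8-60 FREE]
Op 2: a = realloc(a, 10) -> a = 0; heap: [0-9 ALLOC][10-60 FREE]
Op 3: a = realloc(a, 9) -> a = 0; heap: [0-8 ALLOC][9-60 FREE]
Op 4: a = realloc(a, 19) -> a = 0; heap: [0-18 ALLOC][19-60 FREE]
Op 5: a = realloc(a, 6) -> a = 0; heap: [0-5 ALLOC][6-60 FREE]
Op 6: a = realloc(a, 2) -> a = 0; heap: [0-1 ALLOC][2-60 FREE]
Op 7: b = malloc(8) -> b = 2; heap: [0-1 ALLOC][2-9 ALLOC][10-60 FREE]
Op 8: free(b) -> (freed b); heap: [0-1 ALLOC][2-60 FREE]
malloc(55): first-fit scan over [0-1 ALLOC][2-60 FREE] -> 2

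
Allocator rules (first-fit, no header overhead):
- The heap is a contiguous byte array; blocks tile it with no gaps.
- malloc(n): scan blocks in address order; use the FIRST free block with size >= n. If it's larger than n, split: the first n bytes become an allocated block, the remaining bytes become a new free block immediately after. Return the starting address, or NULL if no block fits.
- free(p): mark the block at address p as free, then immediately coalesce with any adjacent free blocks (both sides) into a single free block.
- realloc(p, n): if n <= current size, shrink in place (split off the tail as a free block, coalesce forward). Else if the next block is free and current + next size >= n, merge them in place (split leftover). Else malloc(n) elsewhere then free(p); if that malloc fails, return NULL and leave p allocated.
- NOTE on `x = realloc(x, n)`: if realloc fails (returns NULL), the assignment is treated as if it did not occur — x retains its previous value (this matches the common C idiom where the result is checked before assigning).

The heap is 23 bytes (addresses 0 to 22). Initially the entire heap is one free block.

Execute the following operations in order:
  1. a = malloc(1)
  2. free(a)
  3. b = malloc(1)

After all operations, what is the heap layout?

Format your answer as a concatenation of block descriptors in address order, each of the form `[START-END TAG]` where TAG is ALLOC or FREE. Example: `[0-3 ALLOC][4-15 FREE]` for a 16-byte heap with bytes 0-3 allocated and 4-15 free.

Op 1: a = malloc(1) -> a = 0; heap: [0-0 ALLOC][1-22 FREE]
Op 2: free(a) -> (freed a); heap: [0-22 FREE]
Op 3: b = malloc(1) -> b = 0; heap: [0-0 ALLOC][1-22 FREE]

Answer: [0-0 ALLOC][1-22 FREE]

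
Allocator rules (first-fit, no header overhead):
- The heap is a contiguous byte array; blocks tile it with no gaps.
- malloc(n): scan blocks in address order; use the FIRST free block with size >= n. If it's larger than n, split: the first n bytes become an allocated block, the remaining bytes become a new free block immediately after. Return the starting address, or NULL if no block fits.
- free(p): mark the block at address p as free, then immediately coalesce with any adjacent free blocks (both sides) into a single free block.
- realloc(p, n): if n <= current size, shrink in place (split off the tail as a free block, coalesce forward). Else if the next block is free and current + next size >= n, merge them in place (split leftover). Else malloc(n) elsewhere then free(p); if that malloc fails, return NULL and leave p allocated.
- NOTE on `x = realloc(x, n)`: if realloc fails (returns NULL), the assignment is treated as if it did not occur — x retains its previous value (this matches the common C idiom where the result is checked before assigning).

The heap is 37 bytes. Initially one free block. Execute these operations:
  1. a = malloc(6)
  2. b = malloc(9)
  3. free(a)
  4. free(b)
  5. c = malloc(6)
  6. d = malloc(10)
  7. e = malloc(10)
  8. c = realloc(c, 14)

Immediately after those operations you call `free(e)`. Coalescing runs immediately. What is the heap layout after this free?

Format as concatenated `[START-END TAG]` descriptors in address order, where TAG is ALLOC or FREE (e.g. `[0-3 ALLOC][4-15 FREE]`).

Op 1: a = malloc(6) -> a = 0; heap: [0-5 ALLOC][6-36 FREE]
Op 2: b = malloc(9) -> b = 6; heap: [0-5 ALLOC][6-14 ALLOC][15-36 FREE]
Op 3: free(a) -> (freed a); heap: [0-5 FREE][6-14 ALLOC][15-36 FREE]
Op 4: free(b) -> (freed b); heap: [0-36 FREE]
Op 5: c = malloc(6) -> c = 0; heap: [0-5 ALLOC][6-36 FREE]
Op 6: d = malloc(10) -> d = 6; heap: [0-5 ALLOC][6-15 ALLOC][16-36 FREE]
Op 7: e = malloc(10) -> e = 16; heap: [0-5 ALLOC][6-15 ALLOC][16-25 ALLOC][26-36 FREE]
Op 8: c = realloc(c, 14) -> NULL (c unchanged); heap: [0-5 ALLOC][6-15 ALLOC][16-25 ALLOC][26-36 FREE]
free(e): e = 16 -> block [16-25 ALLOC]; mark free, coalesce with adjacent free neighbors -> [0-5 ALLOC][6-15 ALLOC][16-36 FREE]

Answer: [0-5 ALLOC][6-15 ALLOC][16-36 FREE]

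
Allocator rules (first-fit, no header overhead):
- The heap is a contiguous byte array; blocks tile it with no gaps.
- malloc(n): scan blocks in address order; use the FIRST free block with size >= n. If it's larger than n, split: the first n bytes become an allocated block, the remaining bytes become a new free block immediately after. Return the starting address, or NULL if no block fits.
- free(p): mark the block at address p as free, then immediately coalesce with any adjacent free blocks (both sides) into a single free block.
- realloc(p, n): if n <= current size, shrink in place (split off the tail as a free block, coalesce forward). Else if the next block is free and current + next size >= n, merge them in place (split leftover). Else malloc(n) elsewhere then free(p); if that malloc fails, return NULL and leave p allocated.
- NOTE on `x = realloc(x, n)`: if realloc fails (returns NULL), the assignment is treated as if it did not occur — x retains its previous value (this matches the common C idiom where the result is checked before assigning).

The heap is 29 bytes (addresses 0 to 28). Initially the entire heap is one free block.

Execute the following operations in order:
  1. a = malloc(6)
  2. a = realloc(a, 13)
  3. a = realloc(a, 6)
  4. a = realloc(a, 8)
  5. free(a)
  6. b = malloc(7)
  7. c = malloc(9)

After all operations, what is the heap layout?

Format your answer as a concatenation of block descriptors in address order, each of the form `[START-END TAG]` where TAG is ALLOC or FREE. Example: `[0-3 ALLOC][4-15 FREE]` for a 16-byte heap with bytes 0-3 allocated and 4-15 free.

Op 1: a = malloc(6) -> a = 0; heap: [0-5 ALLOC][6-28 FREE]
Op 2: a = realloc(a, 13) -> a = 0; heap: [0-12 ALLOC][13-28 FREE]
Op 3: a = realloc(a, 6) -> a = 0; heap: [0-5 ALLOC][6-28 FREE]
Op 4: a = realloc(a, 8) -> a = 0; heap: [0-7 ALLOC][8-28 FREE]
Op 5: free(a) -> (freed a); heap: [0-28 FREE]
Op 6: b = malloc(7) -> b = 0; heap: [0-6 ALLOC][7-28 FREE]
Op 7: c = malloc(9) -> c = 7; heap: [0-6 ALLOC][7-15 ALLOC][16-28 FREE]

Answer: [0-6 ALLOC][7-15 ALLOC][16-28 FREE]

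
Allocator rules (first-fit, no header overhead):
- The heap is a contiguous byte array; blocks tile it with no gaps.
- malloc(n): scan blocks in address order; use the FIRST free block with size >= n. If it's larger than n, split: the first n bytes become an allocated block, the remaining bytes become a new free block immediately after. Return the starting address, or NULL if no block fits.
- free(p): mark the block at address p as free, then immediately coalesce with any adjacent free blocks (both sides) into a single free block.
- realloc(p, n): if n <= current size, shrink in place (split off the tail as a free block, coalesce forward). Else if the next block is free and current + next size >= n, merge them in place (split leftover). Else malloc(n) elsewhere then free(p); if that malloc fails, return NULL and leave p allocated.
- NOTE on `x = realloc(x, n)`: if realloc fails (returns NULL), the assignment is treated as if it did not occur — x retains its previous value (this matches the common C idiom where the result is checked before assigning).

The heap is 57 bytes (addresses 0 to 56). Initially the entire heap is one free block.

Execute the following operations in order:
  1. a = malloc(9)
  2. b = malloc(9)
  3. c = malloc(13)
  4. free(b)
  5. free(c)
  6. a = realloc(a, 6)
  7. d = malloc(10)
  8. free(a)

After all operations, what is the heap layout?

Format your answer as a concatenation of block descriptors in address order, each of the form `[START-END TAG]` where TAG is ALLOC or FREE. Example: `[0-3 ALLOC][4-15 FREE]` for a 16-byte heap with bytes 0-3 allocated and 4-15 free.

Answer: [0-5 FREE][6-15 ALLOC][16-56 FREE]

Derivation:
Op 1: a = malloc(9) -> a = 0; heap: [0-8 ALLOC][9-56 FREE]
Op 2: b = malloc(9) -> b = 9; heap: [0-8 ALLOC][9-17 ALLOC][18-56 FREE]
Op 3: c = malloc(13) -> c = 18; heap: [0-8 ALLOC][9-17 ALLOC][18-30 ALLOC][31-56 FREE]
Op 4: free(b) -> (freed b); heap: [0-8 ALLOC][9-17 FREE][18-30 ALLOC][31-56 FREE]
Op 5: free(c) -> (freed c); heap: [0-8 ALLOC][9-56 FREE]
Op 6: a = realloc(a, 6) -> a = 0; heap: [0-5 ALLOC][6-56 FREE]
Op 7: d = malloc(10) -> d = 6; heap: [0-5 ALLOC][6-15 ALLOC][16-56 FREE]
Op 8: free(a) -> (freed a); heap: [0-5 FREE][6-15 ALLOC][16-56 FREE]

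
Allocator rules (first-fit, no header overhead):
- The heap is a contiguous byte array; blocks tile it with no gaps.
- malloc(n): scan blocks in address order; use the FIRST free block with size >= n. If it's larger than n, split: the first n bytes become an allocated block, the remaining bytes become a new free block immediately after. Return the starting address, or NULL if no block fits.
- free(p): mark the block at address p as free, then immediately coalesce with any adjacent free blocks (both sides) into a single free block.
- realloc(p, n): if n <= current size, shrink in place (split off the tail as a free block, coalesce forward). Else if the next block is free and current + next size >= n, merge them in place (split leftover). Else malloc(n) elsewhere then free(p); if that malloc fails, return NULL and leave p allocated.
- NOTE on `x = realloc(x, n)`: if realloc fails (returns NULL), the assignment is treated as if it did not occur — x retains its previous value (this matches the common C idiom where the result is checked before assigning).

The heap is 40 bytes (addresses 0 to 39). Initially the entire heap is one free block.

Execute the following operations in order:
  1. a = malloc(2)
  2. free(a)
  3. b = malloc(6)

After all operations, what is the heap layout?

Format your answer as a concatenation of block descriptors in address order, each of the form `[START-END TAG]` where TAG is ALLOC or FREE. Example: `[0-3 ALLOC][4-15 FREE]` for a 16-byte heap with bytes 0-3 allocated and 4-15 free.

Op 1: a = malloc(2) -> a = 0; heap: [0-1 ALLOC][2-39 FREE]
Op 2: free(a) -> (freed a); heap: [0-39 FREE]
Op 3: b = malloc(6) -> b = 0; heap: [0-5 ALLOC][6-39 FREE]

Answer: [0-5 ALLOC][6-39 FREE]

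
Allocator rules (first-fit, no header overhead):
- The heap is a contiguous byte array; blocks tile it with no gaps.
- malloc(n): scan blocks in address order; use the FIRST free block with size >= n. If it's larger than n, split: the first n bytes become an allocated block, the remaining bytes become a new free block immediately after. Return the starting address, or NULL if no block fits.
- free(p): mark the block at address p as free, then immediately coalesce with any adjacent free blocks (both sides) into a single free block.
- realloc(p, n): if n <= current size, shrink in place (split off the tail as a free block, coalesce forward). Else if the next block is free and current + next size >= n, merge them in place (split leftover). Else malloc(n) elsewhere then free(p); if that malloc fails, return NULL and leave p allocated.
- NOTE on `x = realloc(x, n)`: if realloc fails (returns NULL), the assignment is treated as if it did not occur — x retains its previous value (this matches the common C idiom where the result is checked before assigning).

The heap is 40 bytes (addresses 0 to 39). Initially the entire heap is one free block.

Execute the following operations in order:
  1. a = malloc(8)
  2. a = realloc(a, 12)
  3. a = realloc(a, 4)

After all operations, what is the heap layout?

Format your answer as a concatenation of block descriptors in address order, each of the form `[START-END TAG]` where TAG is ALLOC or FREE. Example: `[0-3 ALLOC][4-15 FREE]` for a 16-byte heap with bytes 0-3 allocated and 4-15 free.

Answer: [0-3 ALLOC][4-39 FREE]

Derivation:
Op 1: a = malloc(8) -> a = 0; heap: [0-7 ALLOC][8-39 FREE]
Op 2: a = realloc(a, 12) -> a = 0; heap: [0-11 ALLOC][12-39 FREE]
Op 3: a = realloc(a, 4) -> a = 0; heap: [0-3 ALLOC][4-39 FREE]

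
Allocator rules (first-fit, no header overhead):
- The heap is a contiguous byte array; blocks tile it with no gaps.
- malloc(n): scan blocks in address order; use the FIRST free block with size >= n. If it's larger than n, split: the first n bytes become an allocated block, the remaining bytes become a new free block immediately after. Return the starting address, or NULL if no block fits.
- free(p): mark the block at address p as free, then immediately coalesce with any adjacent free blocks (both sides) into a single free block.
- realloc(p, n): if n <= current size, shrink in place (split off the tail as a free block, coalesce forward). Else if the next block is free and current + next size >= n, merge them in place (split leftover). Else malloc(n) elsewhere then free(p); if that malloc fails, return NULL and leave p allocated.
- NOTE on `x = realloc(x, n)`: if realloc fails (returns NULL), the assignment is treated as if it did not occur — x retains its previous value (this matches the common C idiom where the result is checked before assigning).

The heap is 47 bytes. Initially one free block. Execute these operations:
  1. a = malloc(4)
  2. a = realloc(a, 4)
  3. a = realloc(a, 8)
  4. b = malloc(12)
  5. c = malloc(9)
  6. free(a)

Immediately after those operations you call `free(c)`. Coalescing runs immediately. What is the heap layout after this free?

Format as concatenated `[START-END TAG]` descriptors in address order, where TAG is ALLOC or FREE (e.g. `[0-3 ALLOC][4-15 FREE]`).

Op 1: a = malloc(4) -> a = 0; heap: [0-3 ALLOC][4-46 FREE]
Op 2: a = realloc(a, 4) -> a = 0; heap: [0-3 ALLOC][4-46 FREE]
Op 3: a = realloc(a, 8) -> a = 0; heap: [0-7 ALLOC][8-46 FREE]
Op 4: b = malloc(12) -> b = 8; heap: [0-7 ALLOC][8-19 ALLOC][20-46 FREE]
Op 5: c = malloc(9) -> c = 20; heap: [0-7 ALLOC][8-19 ALLOC][20-28 ALLOC][29-46 FREE]
Op 6: free(a) -> (freed a); heap: [0-7 FREE][8-19 ALLOC][20-28 ALLOC][29-46 FREE]
free(c): c = 20 -> block [20-28 ALLOC]; mark free, coalesce with adjacent free neighbors -> [0-7 FREE][8-19 ALLOC][20-46 FREE]

Answer: [0-7 FREE][8-19 ALLOC][20-46 FREE]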